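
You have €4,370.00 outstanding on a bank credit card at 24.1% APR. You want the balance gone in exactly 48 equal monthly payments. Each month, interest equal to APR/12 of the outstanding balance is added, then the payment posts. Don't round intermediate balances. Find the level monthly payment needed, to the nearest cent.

€142.71

Monthly rate r = 24.1%/12 = 2.00833% = 0.0200833.
Level-payment amortization: P = B₀·r / (1 − (1+r)^(−n)) = 4370.00·0.0200833 / (1 − 1.02008^(−48)).
Denominator 1 − (1+r)^(−48) = 0.614975195.
P = 87.7642 / 0.614975195 ≈ 142.71.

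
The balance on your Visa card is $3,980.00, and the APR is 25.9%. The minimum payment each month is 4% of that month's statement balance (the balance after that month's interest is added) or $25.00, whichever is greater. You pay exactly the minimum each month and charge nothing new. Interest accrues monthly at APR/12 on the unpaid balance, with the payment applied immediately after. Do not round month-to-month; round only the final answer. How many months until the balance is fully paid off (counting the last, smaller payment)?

132 months

Monthly rate r = 25.9%/12 = 2.15833% = 0.0215833.
While 4% of the post-interest balance exceeds $25.00, each month B ← (B·(1+r))·(1 − 0.04), i.e. B shrinks by the factor (1+r)·0.96 = 0.98072.
This holds for months 1–97. Entering month 98 the balance is $602.21; 4% of the post-interest balance is now below $25.00, so the flat $25.00 minimum applies from here.
From month 98 a fixed $25.00 at rate r clears $602.21 in 35 more payments. Total: 97 + 35 = 132 months.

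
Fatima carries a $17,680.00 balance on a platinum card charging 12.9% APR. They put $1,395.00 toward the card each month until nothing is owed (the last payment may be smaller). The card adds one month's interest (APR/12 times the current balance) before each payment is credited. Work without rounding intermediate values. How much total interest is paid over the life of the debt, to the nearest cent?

$1,429.89

Monthly rate r = 12.9%/12 = 1.075% = 0.01075.
Payoff takes n = ⌈−ln(1 − rB₀/P)/ln(1+r)⌉ = ⌈13.698⌉ = 14 payments; the last is $974.89.
Total paid = 13·$1,395.00 + $974.89 = $19,109.89.
Total interest = total paid − principal = $19,109.89 − $17,680.00 = $1,429.89.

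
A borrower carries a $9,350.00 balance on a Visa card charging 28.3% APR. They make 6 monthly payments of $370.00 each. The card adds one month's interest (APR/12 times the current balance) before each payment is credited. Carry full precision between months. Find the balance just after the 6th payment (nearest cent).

Monthly rate r = 28.3%/12 = 2.35833% = 0.0235833.
Each month: B ← B·(1+r) − $370.00.
Month 1: interest $220.50; balance after payment $9,200.50.
Month 2: interest $216.98; balance after payment $9,047.48.
Month 3: interest $213.37; balance after payment $8,890.85.
Month 4: interest $209.68; balance after payment $8,730.53.
Month 5: interest $205.89; balance after payment $8,566.42.
Month 6: interest $202.02; balance after payment $8,398.45.

$8,398.45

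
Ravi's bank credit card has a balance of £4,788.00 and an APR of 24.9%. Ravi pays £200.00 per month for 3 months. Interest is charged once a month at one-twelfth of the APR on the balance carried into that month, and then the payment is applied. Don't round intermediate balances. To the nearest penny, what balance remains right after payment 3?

Monthly rate r = 24.9%/12 = 2.075% = 0.02075.
Each month: B ← B·(1+r) − £200.00.
Month 1: interest £99.35; balance after payment £4,687.35.
Month 2: interest £97.26; balance after payment £4,584.61.
Month 3: interest £95.13; balance after payment £4,479.74.

£4,479.74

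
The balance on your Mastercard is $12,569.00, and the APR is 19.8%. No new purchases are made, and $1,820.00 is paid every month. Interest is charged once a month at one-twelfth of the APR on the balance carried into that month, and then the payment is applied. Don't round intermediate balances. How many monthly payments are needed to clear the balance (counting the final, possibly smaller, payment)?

Monthly rate r = 19.8%/12 = 1.65% = 0.0165.
Recurrence: B ← B·(1+r) − $1,820.00.
Month 1: interest $207.39; balance after payment $10,956.39.
Month 2: interest $180.78; balance after payment $9,317.17.
Closed form: n = −ln(1 − rB₀/P)/ln(1+r) = −ln(0.88605)/ln(1.0165) ≈ 7.393, so the balance reaches zero during payment 8.

8 months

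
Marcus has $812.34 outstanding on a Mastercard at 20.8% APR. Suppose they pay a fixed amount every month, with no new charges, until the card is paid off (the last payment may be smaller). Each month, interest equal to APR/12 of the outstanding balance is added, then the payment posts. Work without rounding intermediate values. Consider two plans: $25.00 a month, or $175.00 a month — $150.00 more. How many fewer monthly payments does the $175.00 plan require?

44 fewer payments

Monthly rate r = 20.8%/12 = 1.73333% = 0.0173333.
At $25.00/mo: n = ⌈−ln(1 − rB₀/P)/ln(1+r)⌉ = 49 payments (last $5.07); total interest = total paid − $812.34 = $392.73.
At $175.00/mo: 5 payments (last $154.36); total interest $42.02.
Payments saved = 49 − 5 = 44.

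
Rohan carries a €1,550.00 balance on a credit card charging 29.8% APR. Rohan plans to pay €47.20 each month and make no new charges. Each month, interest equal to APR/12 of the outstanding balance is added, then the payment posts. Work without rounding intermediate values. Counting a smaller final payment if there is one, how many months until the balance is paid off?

Monthly rate r = 29.8%/12 = 2.48333% = 0.0248333.
Recurrence: B ← B·(1+r) − €47.20.
Month 1: interest €38.49; balance after payment €1,541.29.
Month 2: interest €38.28; balance after payment €1,532.37.
Closed form: n = −ln(1 − rB₀/P)/ln(1+r) = −ln(0.1845)/ln(1.02483) ≈ 68.900, so the balance reaches zero during payment 69.

69 payments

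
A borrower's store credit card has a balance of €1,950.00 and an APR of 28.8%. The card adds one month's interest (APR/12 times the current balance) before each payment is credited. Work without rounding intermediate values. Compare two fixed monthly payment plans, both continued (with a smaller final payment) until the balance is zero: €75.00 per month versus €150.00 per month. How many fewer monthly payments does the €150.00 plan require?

Monthly rate r = 28.8%/12 = 2.4% = 0.024.
At €75.00/mo: n = ⌈−ln(1 − rB₀/P)/ln(1+r)⌉ = 42 payments (last €18.47); total interest = total paid − €1,950.00 = €1,143.47.
At €150.00/mo: 16 payments (last €115.54); total interest €415.54.
Payments saved = 42 − 16 = 26.

26 fewer payments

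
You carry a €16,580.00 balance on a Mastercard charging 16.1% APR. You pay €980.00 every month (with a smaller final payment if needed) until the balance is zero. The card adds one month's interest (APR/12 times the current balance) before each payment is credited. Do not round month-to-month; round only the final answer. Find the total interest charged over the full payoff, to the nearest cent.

Monthly rate r = 16.1%/12 = 1.34167% = 0.0134167.
Payoff takes n = ⌈−ln(1 − rB₀/P)/ln(1+r)⌉ = ⌈19.318⌉ = 20 payments; the last is €313.13.
Total paid = 19·€980.00 + €313.13 = €18,933.13.
Total interest = total paid − principal = €18,933.13 − €16,580.00 = €2,353.13.

€2,353.13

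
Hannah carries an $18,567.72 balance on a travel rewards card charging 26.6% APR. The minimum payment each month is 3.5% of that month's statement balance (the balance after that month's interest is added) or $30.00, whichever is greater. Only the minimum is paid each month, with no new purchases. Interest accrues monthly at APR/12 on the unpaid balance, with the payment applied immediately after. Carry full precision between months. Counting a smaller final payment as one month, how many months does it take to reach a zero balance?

Monthly rate r = 26.6%/12 = 2.21667% = 0.0221667.
While 3.5% of the post-interest balance exceeds $30.00, each month B ← (B·(1+r))·(1 − 0.035), i.e. B shrinks by the factor (1+r)·0.965 = 0.98639.
This holds for months 1–227. Entering month 228 the balance is $827.73; 3.5% of the post-interest balance is now below $30.00, so the flat $30.00 minimum applies from here.
From month 228 a fixed $30.00 at rate r clears $827.73 in 44 more payments. Total: 227 + 44 = 271 months.

271 months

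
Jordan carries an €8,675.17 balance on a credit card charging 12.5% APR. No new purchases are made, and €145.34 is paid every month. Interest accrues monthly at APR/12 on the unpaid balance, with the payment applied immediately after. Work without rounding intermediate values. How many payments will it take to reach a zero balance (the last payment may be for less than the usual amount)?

Monthly rate r = 12.5%/12 = 1.04167% = 0.0104167.
Recurrence: B ← B·(1+r) − €145.34.
Month 1: interest €90.37; balance after payment €8,620.20.
Month 2: interest €89.79; balance after payment €8,564.65.
Closed form: n = −ln(1 − rB₀/P)/ln(1+r) = −ln(0.37824)/ln(1.01042) ≈ 93.819, so the balance reaches zero during payment 94.

94 months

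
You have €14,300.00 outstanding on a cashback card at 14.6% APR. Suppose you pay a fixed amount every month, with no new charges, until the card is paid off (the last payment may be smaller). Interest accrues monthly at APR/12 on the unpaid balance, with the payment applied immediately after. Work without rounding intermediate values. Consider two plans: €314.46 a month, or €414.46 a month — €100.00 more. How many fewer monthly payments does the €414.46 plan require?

21 fewer payments

Monthly rate r = 14.6%/12 = 1.21667% = 0.0121667.
At €314.46/mo: n = ⌈−ln(1 − rB₀/P)/ln(1+r)⌉ = 67 payments (last €199.65); total interest = total paid − €14,300.00 = €6,654.01.
At €414.46/mo: 46 payments (last €5.42); total interest €4,356.12.
Payments saved = 67 − 46 = 21.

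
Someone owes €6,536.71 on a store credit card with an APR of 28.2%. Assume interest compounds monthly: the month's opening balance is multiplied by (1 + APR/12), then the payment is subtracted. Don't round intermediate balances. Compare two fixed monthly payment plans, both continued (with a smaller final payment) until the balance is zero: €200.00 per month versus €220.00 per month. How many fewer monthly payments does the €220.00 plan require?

11 fewer payments

Monthly rate r = 28.2%/12 = 2.35% = 0.0235.
At €200.00/mo: n = ⌈−ln(1 − rB₀/P)/ln(1+r)⌉ = 63 payments (last €182.27); total interest = total paid − €6,536.71 = €6,045.56.
At €220.00/mo: 52 payments (last €128.36); total interest €4,811.65.
Payments saved = 63 − 52 = 11.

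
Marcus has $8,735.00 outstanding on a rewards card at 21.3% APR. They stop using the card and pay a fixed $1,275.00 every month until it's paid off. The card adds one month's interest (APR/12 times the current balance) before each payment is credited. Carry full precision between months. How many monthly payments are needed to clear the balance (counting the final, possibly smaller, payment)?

8 payments

Monthly rate r = 21.3%/12 = 1.775% = 0.01775.
Recurrence: B ← B·(1+r) − $1,275.00.
Month 1: interest $155.05; balance after payment $7,615.05.
Month 2: interest $135.17; balance after payment $6,475.21.
Closed form: n = −ln(1 − rB₀/P)/ln(1+r) = −ln(0.8784)/ln(1.01775) ≈ 7.369, so the balance reaches zero during payment 8.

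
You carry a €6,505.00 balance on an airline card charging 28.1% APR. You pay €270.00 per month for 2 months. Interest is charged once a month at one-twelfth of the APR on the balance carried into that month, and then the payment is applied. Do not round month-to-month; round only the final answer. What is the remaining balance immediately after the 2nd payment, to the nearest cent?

Monthly rate r = 28.1%/12 = 2.34167% = 0.0234167.
Each month: B ← B·(1+r) − €270.00.
Month 1: interest €152.33; balance after payment €6,387.33.
Month 2: interest €149.57; balance after payment €6,266.90.

€6,266.90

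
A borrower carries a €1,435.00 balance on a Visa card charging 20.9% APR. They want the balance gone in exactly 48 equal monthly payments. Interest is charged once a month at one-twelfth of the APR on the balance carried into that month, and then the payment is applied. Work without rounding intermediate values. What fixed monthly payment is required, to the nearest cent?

€44.36

Monthly rate r = 20.9%/12 = 1.74167% = 0.0174167.
Level-payment amortization: P = B₀·r / (1 − (1+r)^(−n)) = 1435.00·0.0174167 / (1 − 1.01742^(−48)).
Denominator 1 − (1+r)^(−48) = 0.56342857.
P = 24.9929 / 0.56342857 ≈ 44.36.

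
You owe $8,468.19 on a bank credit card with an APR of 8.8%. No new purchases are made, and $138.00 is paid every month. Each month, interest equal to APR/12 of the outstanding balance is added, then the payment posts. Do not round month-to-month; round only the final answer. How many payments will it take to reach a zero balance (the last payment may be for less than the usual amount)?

82 months

Monthly rate r = 8.8%/12 = 0.733333% = 0.00733333.
Recurrence: B ← B·(1+r) − $138.00.
Month 1: interest $62.10; balance after payment $8,392.29.
Month 2: interest $61.54; balance after payment $8,315.83.
Closed form: n = −ln(1 − rB₀/P)/ln(1+r) = −ln(0.55)/ln(1.00733) ≈ 81.822, so the balance reaches zero during payment 82.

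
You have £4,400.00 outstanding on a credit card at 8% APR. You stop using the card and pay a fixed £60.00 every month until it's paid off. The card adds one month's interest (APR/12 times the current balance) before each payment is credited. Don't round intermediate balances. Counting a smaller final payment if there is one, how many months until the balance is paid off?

102 months

Monthly rate r = 8%/12 = 0.666667% = 0.00666667.
Recurrence: B ← B·(1+r) − £60.00.
Month 1: interest £29.33; balance after payment £4,369.33.
Month 2: interest £29.13; balance after payment £4,338.46.
Closed form: n = −ln(1 − rB₀/P)/ln(1+r) = −ln(0.51111)/ln(1.00667) ≈ 101.010, so the balance reaches zero during payment 102.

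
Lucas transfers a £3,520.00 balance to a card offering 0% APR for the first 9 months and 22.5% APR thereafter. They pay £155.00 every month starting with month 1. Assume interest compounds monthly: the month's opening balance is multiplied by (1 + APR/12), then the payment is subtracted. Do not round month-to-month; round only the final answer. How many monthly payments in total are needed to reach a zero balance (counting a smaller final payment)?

Promo months 1–9 at r₀ = 0%/12 = 0; months 10+ at r₁ = 22.5%/12 = 0.01875.
After month 9 (no interest yet): B = £3,520.00 − 9·£155.00 = £2,125.00.
Then at r₁ with £155.00/mo: n₂ = −ln(1 − r₁·B/P)/ln(1+r₁) ≈ 16.00 → 16 more payments.

25 months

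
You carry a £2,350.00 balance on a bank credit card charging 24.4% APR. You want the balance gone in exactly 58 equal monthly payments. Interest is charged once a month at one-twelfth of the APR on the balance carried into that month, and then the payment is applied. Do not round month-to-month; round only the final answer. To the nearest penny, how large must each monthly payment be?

Monthly rate r = 24.4%/12 = 2.03333% = 0.0203333.
Level-payment amortization: P = B₀·r / (1 − (1+r)^(−n)) = 2350.00·0.0203333 / (1 − 1.02033^(−58)).
Denominator 1 − (1+r)^(−58) = 0.688857271.
P = 47.7833 / 0.688857271 ≈ 69.37.

£69.37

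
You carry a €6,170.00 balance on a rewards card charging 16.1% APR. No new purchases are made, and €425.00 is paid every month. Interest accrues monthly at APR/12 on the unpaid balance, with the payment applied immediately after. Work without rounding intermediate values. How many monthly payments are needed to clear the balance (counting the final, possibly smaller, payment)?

Monthly rate r = 16.1%/12 = 1.34167% = 0.0134167.
Recurrence: B ← B·(1+r) − €425.00.
Month 1: interest €82.78; balance after payment €5,827.78.
Month 2: interest €78.19; balance after payment €5,480.97.
Closed form: n = −ln(1 − rB₀/P)/ln(1+r) = −ln(0.80522)/ln(1.01342) ≈ 16.255, so the balance reaches zero during payment 17.

17 months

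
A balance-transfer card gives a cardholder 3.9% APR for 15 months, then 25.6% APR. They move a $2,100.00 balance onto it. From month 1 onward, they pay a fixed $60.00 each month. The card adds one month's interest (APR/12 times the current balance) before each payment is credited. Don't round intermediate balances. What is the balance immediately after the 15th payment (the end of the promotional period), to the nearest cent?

Promo months 1–15 at r₀ = 3.9%/12 = 0.00325; months 16+ at r₁ = 25.6%/12 = 0.0213333.
After month 15: iterate B ← B·(1+r₀) − $60.00 for 15 months → $1,283.97.

$1,283.97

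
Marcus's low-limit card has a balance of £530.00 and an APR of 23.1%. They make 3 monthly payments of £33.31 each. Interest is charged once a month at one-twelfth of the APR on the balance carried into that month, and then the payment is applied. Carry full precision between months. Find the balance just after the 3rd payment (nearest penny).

Monthly rate r = 23.1%/12 = 1.925% = 0.01925.
Each month: B ← B·(1+r) − £33.31.
Month 1: interest £10.20; balance after payment £506.89.
Month 2: interest £9.76; balance after payment £483.34.
Month 3: interest £9.30; balance after payment £459.33.

£459.33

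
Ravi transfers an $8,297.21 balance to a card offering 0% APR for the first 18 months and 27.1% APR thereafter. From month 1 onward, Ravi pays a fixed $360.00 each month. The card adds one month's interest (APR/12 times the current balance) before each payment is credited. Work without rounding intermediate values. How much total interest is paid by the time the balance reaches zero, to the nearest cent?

$134.87

Promo months 1–18 at r₀ = 0%/12 = 0; months 19+ at r₁ = 27.1%/12 = 0.0225833.
After month 18 (no interest yet): B = $8,297.21 − 18·$360.00 = $1,817.21.
Then at r₁ with $360.00/mo: n₂ = −ln(1 − r₁·B/P)/ln(1+r₁) ≈ 5.42 → 6 more payments.
Total paid = 23·$360.00 + $152.08 = $8,432.08; interest = $8,432.08 − $8,297.21 = $134.87.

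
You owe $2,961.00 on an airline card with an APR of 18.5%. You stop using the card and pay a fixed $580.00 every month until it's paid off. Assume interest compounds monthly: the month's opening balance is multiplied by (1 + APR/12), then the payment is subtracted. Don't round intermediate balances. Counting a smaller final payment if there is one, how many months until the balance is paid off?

Monthly rate r = 18.5%/12 = 1.54167% = 0.0154167.
Recurrence: B ← B·(1+r) − $580.00.
Month 1: interest $45.65; balance after payment $2,426.65.
Month 2: interest $37.41; balance after payment $1,884.06.
Month 3: interest $29.05; balance after payment $1,333.11.
Month 4: interest $20.55; balance after payment $773.66.
Month 5: interest $11.93; balance after payment $205.58.
Month 6: interest $3.17; balance after payment $0.00.

6 payments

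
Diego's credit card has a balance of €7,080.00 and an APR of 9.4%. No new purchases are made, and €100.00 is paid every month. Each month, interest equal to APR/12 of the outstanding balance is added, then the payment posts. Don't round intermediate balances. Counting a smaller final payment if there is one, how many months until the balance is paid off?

104 payments

Monthly rate r = 9.4%/12 = 0.783333% = 0.00783333.
Recurrence: B ← B·(1+r) − €100.00.
Month 1: interest €55.46; balance after payment €7,035.46.
Month 2: interest €55.11; balance after payment €6,990.57.
Closed form: n = −ln(1 − rB₀/P)/ln(1+r) = −ln(0.4454)/ln(1.00783) ≈ 103.653, so the balance reaches zero during payment 104.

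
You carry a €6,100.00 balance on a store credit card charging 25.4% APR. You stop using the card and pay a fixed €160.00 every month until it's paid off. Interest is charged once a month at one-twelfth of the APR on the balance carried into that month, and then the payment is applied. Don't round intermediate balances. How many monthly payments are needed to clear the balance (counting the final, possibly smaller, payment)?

79 payments

Monthly rate r = 25.4%/12 = 2.11667% = 0.0211667.
Recurrence: B ← B·(1+r) − €160.00.
Month 1: interest €129.12; balance after payment €6,069.12.
Month 2: interest €128.46; balance after payment €6,037.58.
Closed form: n = −ln(1 − rB₀/P)/ln(1+r) = −ln(0.19302)/ln(1.02117) ≈ 78.534, so the balance reaches zero during payment 79.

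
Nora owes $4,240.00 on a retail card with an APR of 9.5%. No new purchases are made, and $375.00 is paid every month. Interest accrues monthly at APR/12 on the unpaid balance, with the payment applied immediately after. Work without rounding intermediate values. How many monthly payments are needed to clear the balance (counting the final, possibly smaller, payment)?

12 months

Monthly rate r = 9.5%/12 = 0.791667% = 0.00791667.
Recurrence: B ← B·(1+r) − $375.00.
Month 1: interest $33.57; balance after payment $3,898.57.
Month 2: interest $30.86; balance after payment $3,554.43.
Closed form: n = −ln(1 − rB₀/P)/ln(1+r) = −ln(0.91049)/ln(1.00792) ≈ 11.892, so the balance reaches zero during payment 12.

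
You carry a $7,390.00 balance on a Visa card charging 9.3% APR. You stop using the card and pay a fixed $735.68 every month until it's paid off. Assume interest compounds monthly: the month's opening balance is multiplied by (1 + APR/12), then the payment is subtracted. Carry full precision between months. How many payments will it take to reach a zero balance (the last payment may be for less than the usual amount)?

Monthly rate r = 9.3%/12 = 0.775% = 0.00775.
Recurrence: B ← B·(1+r) − $735.68.
Month 1: interest $57.27; balance after payment $6,711.59.
Month 2: interest $52.01; balance after payment $6,027.93.
Closed form: n = −ln(1 − rB₀/P)/ln(1+r) = −ln(0.92215)/ln(1.00775) ≈ 10.498, so the balance reaches zero during payment 11.

11 months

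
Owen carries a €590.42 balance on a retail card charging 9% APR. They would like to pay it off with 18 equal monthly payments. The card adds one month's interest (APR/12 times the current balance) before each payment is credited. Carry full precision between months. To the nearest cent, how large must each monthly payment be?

€35.19

Monthly rate r = 9%/12 = 0.75% = 0.0075.
Level-payment amortization: P = B₀·r / (1 − (1+r)^(−n)) = 590.42·0.0075 / (1 − 1.0075^(−18)).
Denominator 1 − (1+r)^(−18) = 0.125843858.
P = 4.42815 / 0.125843858 ≈ 35.19.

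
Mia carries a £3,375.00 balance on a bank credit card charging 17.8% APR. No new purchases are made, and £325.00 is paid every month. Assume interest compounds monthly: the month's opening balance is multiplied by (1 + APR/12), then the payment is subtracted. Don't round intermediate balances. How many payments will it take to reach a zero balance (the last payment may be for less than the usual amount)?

Monthly rate r = 17.8%/12 = 1.48333% = 0.0148333.
Recurrence: B ← B·(1+r) − £325.00.
Month 1: interest £50.06; balance after payment £3,100.06.
Month 2: interest £45.98; balance after payment £2,821.05.
Closed form: n = −ln(1 − rB₀/P)/ln(1+r) = −ln(0.84596)/ln(1.01483) ≈ 11.361, so the balance reaches zero during payment 12.

12 months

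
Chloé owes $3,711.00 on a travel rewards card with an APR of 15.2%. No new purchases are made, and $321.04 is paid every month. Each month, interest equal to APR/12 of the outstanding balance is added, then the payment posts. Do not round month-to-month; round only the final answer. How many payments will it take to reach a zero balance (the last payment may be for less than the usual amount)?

13 months

Monthly rate r = 15.2%/12 = 1.26667% = 0.0126667.
Recurrence: B ← B·(1+r) − $321.04.
Month 1: interest $47.01; balance after payment $3,436.97.
Month 2: interest $43.53; balance after payment $3,159.46.
Closed form: n = −ln(1 − rB₀/P)/ln(1+r) = −ln(0.85358)/ln(1.01267) ≈ 12.577, so the balance reaches zero during payment 13.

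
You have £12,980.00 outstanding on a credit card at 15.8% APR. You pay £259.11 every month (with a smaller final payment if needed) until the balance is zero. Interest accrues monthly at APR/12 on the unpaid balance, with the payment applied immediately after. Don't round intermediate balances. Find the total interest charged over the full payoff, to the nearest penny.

Monthly rate r = 15.8%/12 = 1.31667% = 0.0131667.
Payoff takes n = ⌈−ln(1 − rB₀/P)/ln(1+r)⌉ = ⌈82.378⌉ = 83 payments; the last is £98.44.
Total paid = 82·£259.11 + £98.44 = £21,345.46.
Total interest = total paid − principal = £21,345.46 − £12,980.00 = £8,365.46.

£8,365.46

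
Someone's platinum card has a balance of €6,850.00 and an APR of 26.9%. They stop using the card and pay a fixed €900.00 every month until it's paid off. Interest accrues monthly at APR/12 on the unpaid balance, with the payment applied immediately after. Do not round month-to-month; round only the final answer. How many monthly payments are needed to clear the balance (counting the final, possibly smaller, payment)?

Monthly rate r = 26.9%/12 = 2.24167% = 0.0224167.
Recurrence: B ← B·(1+r) − €900.00.
Month 1: interest €153.55; balance after payment €6,103.55.
Month 2: interest €136.82; balance after payment €5,340.38.
Closed form: n = −ln(1 − rB₀/P)/ln(1+r) = −ln(0.82938)/ln(1.02242) ≈ 8.438, so the balance reaches zero during payment 9.

9 months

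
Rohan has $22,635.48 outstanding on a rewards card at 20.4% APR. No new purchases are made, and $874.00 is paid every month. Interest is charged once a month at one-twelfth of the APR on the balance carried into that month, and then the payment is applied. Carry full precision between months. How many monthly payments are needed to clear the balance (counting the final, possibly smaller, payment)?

35 months

Monthly rate r = 20.4%/12 = 1.7% = 0.017.
Recurrence: B ← B·(1+r) − $874.00.
Month 1: interest $384.80; balance after payment $22,146.28.
Month 2: interest $376.49; balance after payment $21,648.77.
Closed form: n = −ln(1 − rB₀/P)/ln(1+r) = −ln(0.55972)/ln(1.017) ≈ 34.426, so the balance reaches zero during payment 35.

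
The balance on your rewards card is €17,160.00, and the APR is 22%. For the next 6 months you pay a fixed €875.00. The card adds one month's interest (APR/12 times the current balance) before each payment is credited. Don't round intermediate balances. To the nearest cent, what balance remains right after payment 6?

€13,639.67

Monthly rate r = 22%/12 = 1.83333% = 0.0183333.
Each month: B ← B·(1+r) − €875.00.
Month 1: interest €314.60; balance after payment €16,599.60.
Month 2: interest €304.33; balance after payment €16,028.93.
Month 3: interest €293.86; balance after payment €15,447.79.
Month 4: interest €283.21; balance after payment €14,856.00.
Month 5: interest €272.36; balance after payment €14,253.36.
Month 6: interest €261.31; balance after payment €13,639.67.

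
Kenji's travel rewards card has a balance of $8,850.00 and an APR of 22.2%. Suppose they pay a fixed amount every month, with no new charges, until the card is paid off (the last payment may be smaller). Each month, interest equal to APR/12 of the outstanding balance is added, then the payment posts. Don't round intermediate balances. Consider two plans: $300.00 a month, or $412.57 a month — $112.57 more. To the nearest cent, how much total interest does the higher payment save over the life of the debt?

Monthly rate r = 22.2%/12 = 1.85% = 0.0185.
At $300.00/mo: n = ⌈−ln(1 − rB₀/P)/ln(1+r)⌉ = 44 payments (last $14.47); total interest = total paid − $8,850.00 = $4,064.47.
At $412.57/mo: 28 payments (last $240.39); total interest $2,529.78.
Interest saved = $4,064.47 − $2,529.78 = $1,534.69.

$1,534.69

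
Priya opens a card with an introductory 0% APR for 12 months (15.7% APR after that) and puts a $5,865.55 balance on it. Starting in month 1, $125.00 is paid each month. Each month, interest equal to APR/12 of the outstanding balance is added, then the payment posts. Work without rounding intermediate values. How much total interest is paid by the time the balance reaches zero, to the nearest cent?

Promo months 1–12 at r₀ = 0%/12 = 0; months 13+ at r₁ = 15.7%/12 = 0.0130833.
After month 12 (no interest yet): B = $5,865.55 − 12·$125.00 = $4,365.55.
Then at r₁ with $125.00/mo: n₂ = −ln(1 − r₁·B/P)/ln(1+r₁) ≈ 46.97 → 47 more payments.
Total paid = 58·$125.00 + $121.02 = $7,371.02; interest = $7,371.02 − $5,865.55 = $1,505.47.

$1,505.47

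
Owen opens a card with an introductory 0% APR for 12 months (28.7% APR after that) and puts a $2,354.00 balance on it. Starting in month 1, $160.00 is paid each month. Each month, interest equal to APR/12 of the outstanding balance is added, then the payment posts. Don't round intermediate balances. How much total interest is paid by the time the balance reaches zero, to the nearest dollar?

Promo months 1–12 at r₀ = 0%/12 = 0; months 13+ at r₁ = 28.7%/12 = 0.0239167.
After month 12 (no interest yet): B = $2,354.00 − 12·$160.00 = $434.00.
Then at r₁ with $160.00/mo: n₂ = −ln(1 − r₁·B/P)/ln(1+r₁) ≈ 2.84 → 3 more payments.
Total paid = 14·$160.00 + $134.32 = $2,374.32; interest = $2,374.32 − $2,354.00 = $20.32.

$20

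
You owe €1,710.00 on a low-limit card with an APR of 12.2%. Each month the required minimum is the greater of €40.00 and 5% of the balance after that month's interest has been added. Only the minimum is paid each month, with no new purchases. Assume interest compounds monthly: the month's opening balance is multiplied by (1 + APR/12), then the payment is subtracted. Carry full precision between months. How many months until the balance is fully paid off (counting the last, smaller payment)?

41 months

Monthly rate r = 12.2%/12 = 1.01667% = 0.0101667.
While 5% of the post-interest balance exceeds €40.00, each month B ← (B·(1+r))·(1 − 0.05), i.e. B shrinks by the factor (1+r)·0.95 = 0.95966.
This holds for months 1–19. Entering month 20 the balance is €782.01; 5% of the post-interest balance is now below €40.00, so the flat €40.00 minimum applies from here.
From month 20 a fixed €40.00 at rate r clears €782.01 in 22 more payments. Total: 19 + 22 = 41 months.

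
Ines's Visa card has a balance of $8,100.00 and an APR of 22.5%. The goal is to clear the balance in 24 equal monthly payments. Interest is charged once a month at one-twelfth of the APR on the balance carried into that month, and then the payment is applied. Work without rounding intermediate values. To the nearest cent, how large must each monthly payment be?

$422.22

Monthly rate r = 22.5%/12 = 1.875% = 0.01875.
Level-payment amortization: P = B₀·r / (1 − (1+r)^(−n)) = 8100.00·0.01875 / (1 − 1.01875^(−24)).
Denominator 1 − (1+r)^(−24) = 0.359709471.
P = 151.875 / 0.359709471 ≈ 422.22.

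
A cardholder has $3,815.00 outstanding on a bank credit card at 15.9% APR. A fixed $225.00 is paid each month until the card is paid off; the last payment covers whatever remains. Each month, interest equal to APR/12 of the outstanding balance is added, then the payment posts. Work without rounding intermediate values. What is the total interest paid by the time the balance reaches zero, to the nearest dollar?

$535

Monthly rate r = 15.9%/12 = 1.325% = 0.01325.
Payoff takes n = ⌈−ln(1 − rB₀/P)/ln(1+r)⌉ = ⌈19.331⌉ = 20 payments; the last is $74.83.
Total paid = 19·$225.00 + $74.83 = $4,349.83.
Total interest = total paid − principal = $4,349.83 − $3,815.00 = $534.83.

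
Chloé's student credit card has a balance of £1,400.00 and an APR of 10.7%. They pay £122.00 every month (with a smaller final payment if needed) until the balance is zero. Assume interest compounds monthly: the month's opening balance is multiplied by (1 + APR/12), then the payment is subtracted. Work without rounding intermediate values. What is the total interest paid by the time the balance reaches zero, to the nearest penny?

Monthly rate r = 10.7%/12 = 0.891667% = 0.00891667.
Payoff takes n = ⌈−ln(1 − rB₀/P)/ln(1+r)⌉ = ⌈12.160⌉ = 13 payments; the last is £19.57.
Total paid = 12·£122.00 + £19.57 = £1,483.57.
Total interest = total paid − principal = £1,483.57 − £1,400.00 = £83.57.

£83.57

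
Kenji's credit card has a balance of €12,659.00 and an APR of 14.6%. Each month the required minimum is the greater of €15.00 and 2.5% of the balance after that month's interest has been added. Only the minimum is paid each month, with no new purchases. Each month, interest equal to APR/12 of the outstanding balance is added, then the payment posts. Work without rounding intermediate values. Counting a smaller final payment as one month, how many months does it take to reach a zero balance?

Monthly rate r = 14.6%/12 = 1.21667% = 0.0121667.
While 2.5% of the post-interest balance exceeds €15.00, each month B ← (B·(1+r))·(1 − 0.025), i.e. B shrinks by the factor (1+r)·0.975 = 0.98686.
This holds for months 1–232. Entering month 233 the balance is €588.76; 2.5% of the post-interest balance is now below €15.00, so the flat €15.00 minimum applies from here.
From month 233 a fixed €15.00 at rate r clears €588.76 in 54 more payments. Total: 232 + 54 = 286 months.

286 months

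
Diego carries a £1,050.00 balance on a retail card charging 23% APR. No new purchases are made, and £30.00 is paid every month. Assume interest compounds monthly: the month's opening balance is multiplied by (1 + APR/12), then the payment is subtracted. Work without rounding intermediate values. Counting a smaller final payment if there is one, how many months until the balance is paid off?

59 payments

Monthly rate r = 23%/12 = 1.91667% = 0.0191667.
Recurrence: B ← B·(1+r) − £30.00.
Month 1: interest £20.12; balance after payment £1,040.12.
Month 2: interest £19.94; balance after payment £1,030.06.
Closed form: n = −ln(1 − rB₀/P)/ln(1+r) = −ln(0.32917)/ln(1.01917) ≈ 58.529, so the balance reaches zero during payment 59.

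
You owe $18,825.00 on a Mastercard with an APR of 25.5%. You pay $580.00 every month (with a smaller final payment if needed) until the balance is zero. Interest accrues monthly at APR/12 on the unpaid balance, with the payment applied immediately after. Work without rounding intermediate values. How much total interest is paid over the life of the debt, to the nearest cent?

Monthly rate r = 25.5%/12 = 2.125% = 0.02125.
Payoff takes n = ⌈−ln(1 − rB₀/P)/ln(1+r)⌉ = ⌈55.653⌉ = 56 payments; the last is $380.36.
Total paid = 55·$580.00 + $380.36 = $32,280.36.
Total interest = total paid − principal = $32,280.36 − $18,825.00 = $13,455.36.

$13,455.36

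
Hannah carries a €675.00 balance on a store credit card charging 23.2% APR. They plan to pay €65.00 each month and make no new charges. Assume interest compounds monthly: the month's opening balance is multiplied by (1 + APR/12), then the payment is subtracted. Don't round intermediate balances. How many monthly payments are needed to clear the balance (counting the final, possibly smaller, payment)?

12 payments

Monthly rate r = 23.2%/12 = 1.93333% = 0.0193333.
Recurrence: B ← B·(1+r) − €65.00.
Month 1: interest €13.05; balance after payment €623.05.
Month 2: interest €12.05; balance after payment €570.10.
Closed form: n = −ln(1 − rB₀/P)/ln(1+r) = −ln(0.79923)/ln(1.01933) ≈ 11.703, so the balance reaches zero during payment 12.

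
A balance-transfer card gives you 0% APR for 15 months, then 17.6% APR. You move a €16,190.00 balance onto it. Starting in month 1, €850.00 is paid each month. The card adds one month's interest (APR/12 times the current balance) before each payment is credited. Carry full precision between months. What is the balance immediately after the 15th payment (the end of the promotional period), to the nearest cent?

€3,440.00

Promo months 1–15 at r₀ = 0%/12 = 0; months 16+ at r₁ = 17.6%/12 = 0.0146667.
After month 15 (no interest yet): B = €16,190.00 − 15·€850.00 = €3,440.00.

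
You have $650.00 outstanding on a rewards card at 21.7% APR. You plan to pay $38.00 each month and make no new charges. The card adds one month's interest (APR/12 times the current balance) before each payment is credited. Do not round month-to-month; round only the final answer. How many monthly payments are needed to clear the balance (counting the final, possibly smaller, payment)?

Monthly rate r = 21.7%/12 = 1.80833% = 0.0180833.
Recurrence: B ← B·(1+r) − $38.00.
Month 1: interest $11.75; balance after payment $623.75.
Month 2: interest $11.28; balance after payment $597.03.
Closed form: n = −ln(1 − rB₀/P)/ln(1+r) = −ln(0.69068)/ln(1.01808) ≈ 20.650, so the balance reaches zero during payment 21.

21 months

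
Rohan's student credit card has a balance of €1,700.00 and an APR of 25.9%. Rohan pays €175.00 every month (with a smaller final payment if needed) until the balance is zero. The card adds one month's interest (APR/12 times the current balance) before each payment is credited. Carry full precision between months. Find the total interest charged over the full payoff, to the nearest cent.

€228.39

Monthly rate r = 25.9%/12 = 2.15833% = 0.0215833.
Payoff takes n = ⌈−ln(1 − rB₀/P)/ln(1+r)⌉ = ⌈11.019⌉ = 12 payments; the last is €3.39.
Total paid = 11·€175.00 + €3.39 = €1,928.39.
Total interest = total paid − principal = €1,928.39 − €1,700.00 = €228.39.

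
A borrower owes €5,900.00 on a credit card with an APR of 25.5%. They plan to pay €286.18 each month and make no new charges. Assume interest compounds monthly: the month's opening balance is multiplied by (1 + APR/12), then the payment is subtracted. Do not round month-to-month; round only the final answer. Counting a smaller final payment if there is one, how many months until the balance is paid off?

Monthly rate r = 25.5%/12 = 2.125% = 0.02125.
Recurrence: B ← B·(1+r) − €286.18.
Month 1: interest €125.38; balance after payment €5,739.19.
Month 2: interest €121.96; balance after payment €5,574.97.
Closed form: n = −ln(1 − rB₀/P)/ln(1+r) = −ln(0.5619)/ln(1.02125) ≈ 27.413, so the balance reaches zero during payment 28.

28 payments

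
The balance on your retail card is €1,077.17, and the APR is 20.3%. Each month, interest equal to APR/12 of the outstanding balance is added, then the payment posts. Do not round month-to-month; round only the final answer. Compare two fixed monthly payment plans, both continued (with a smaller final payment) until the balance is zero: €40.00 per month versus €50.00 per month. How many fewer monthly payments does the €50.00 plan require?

9 fewer payments

Monthly rate r = 20.3%/12 = 1.69167% = 0.0169167.
At €40.00/mo: n = ⌈−ln(1 − rB₀/P)/ln(1+r)⌉ = 37 payments (last €9.79); total interest = total paid − €1,077.17 = €372.62.
At €50.00/mo: 28 payments (last €0.97); total interest €273.80.
Payments saved = 37 − 28 = 9.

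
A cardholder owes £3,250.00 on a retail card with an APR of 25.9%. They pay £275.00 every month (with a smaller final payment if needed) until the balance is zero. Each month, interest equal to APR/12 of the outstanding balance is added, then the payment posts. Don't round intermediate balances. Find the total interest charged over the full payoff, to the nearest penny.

£542.80

Monthly rate r = 25.9%/12 = 2.15833% = 0.0215833.
Payoff takes n = ⌈−ln(1 − rB₀/P)/ln(1+r)⌉ = ⌈13.790⌉ = 14 payments; the last is £217.80.
Total paid = 13·£275.00 + £217.80 = £3,792.80.
Total interest = total paid − principal = £3,792.80 − £3,250.00 = £542.80.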